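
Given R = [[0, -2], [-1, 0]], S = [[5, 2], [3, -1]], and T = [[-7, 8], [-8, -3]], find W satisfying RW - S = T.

W = [[5, 4], [1, -5]]

RW = T + S = [[-2, 10], [-5, -4]].
Since R multiplies W on the left, W = R⁻¹(T + S).
det R = -2, so R⁻¹ = [[0, -1], [-1/2, 0]].
W = R⁻¹(T + S) = [[5, 4], [1, -5]].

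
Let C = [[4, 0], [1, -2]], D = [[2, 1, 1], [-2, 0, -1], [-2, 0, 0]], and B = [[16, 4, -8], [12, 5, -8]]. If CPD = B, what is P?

P = C⁻¹BD⁻¹ (apply C⁻¹ on the left and D⁻¹ on the right).
C has determinant -8; C⁻¹ = [[1/4, 0], [1/8, -1/2]].
det D = 2; the adjugate gives D⁻¹ = [[0, 0, -1/2], [1, 1, 0], [0, -1, 1]].
C⁻¹B = [[4, 1, -2], [-4, -2, 3]].
P = (C⁻¹B)D⁻¹ = [[1, 3, -4], [-2, -5, 5]].

P = [[1, 3, -4], [-2, -5, 5]]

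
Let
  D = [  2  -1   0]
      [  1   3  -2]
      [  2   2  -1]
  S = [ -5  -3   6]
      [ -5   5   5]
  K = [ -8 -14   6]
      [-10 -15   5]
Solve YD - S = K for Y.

YD = K + S = [[-13, -17, 12], [-15, -10, 10]].
D is on the right of Y, so right-multiply by D⁻¹: Y = (K + S)D⁻¹.
det D = 5, so D⁻¹ = [[1/5, -1/5, 2/5], [-3/5, -2/5, 4/5], [-4/5, -6/5, 7/5]].
Y = (K + S)D⁻¹ = [[-2, -5, -2], [-5, -5, 0]].

Y = [[-2, -5, -2], [-5, -5, 0]]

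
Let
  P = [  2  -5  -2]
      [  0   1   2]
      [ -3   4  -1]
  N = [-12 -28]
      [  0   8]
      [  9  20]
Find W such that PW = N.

P is on the left of W, so left-multiply by P⁻¹: W = P⁻¹N.
det P = 6; the adjugate gives P⁻¹ = [[-3/2, -13/6, -4/3], [-1, -4/3, -2/3], [1/2, 7/6, 1/3]].
W = P⁻¹N = [[-3/2, -13/6, -4/3], [-1, -4/3, -2/3], [1/2, 7/6, 1/3]] · [[-12, -28], [0, 8], [9, 20]] = [[6, -2], [6, 4], [-3, 2]].

W = [[6, -2], [6, 4], [-3, 2]]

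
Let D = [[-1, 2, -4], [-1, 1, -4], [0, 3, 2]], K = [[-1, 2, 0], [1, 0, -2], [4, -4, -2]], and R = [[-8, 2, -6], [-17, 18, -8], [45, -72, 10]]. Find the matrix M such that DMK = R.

M = [[3, 1, -2], [-4, -3, 2], [2, -5, 4]]

Isolating M: multiply by D⁻¹ from the left and K⁻¹ from the right, so M = D⁻¹RK⁻¹.
det D = 2, so D⁻¹ = [[7, -8, -2], [1, -1, 0], [-3/2, 3/2, 1/2]].
det K = -4; the adjugate gives K⁻¹ = [[2, -1, 1], [3/2, -1/2, 1/2], [1, -1, 1/2]].
D⁻¹R = [[-10, 14, 2], [9, -16, 2], [9, -12, 2]].
M = (D⁻¹R)K⁻¹ = [[3, 1, -2], [-4, -3, 2], [2, -5, 4]].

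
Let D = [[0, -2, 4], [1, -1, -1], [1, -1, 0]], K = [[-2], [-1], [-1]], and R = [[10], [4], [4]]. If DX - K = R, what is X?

DX = R + K = [[8], [3], [3]].
D is on the left of X, so left-multiply by D⁻¹: X = D⁻¹(R + K).
det D = 2, so D⁻¹ = [[-1/2, -2, 3], [-1/2, -2, 2], [0, -1, 1]].
X = D⁻¹(R + K) = [[-1], [-4], [0]].

X = [[-1], [-4], [0]]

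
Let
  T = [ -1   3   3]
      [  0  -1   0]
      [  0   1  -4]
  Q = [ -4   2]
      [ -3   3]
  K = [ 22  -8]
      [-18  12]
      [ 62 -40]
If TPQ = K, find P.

P = [[4, -5], [-3, -2], [2, 1]]

Left-multiply by T⁻¹ and right-multiply by Q⁻¹: P = T⁻¹KQ⁻¹.
T has determinant -4; T⁻¹ = [[-1, -15/4, -3/4], [0, -1, 0], [0, -1/4, -1/4]].
Q has determinant -6; Q⁻¹ = [[-1/2, 1/3], [-1/2, 2/3]].
T⁻¹K = [[-1, -7], [18, -12], [-11, 7]].
P = (T⁻¹K)Q⁻¹ = [[4, -5], [-3, -2], [2, 1]].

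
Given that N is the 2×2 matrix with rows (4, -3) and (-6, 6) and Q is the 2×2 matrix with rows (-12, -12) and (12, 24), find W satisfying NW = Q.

Since N multiplies W on the left, W = N⁻¹Q.
det N = 6; the adjugate gives N⁻¹ = [[1, 1/2], [1, 2/3]].
W = N⁻¹Q = [[1, 1/2], [1, 2/3]] · [[-12, -12], [12, 24]] = [[-6, 0], [-4, 4]].

W = [[-6, 0], [-4, 4]]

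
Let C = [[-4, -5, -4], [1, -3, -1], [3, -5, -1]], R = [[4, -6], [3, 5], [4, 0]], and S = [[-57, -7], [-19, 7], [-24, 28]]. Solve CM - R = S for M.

CM = S + R = [[-53, -13], [-16, 12], [-20, 28]].
Left-multiplying both sides by C⁻¹ gives M = C⁻¹(S + R).
C has determinant 2; C⁻¹ = [[-1, 15/2, -7/2], [-1, 8, -4], [2, -35/2, 17/2]].
M = C⁻¹(S + R) = [[3, 5], [5, -3], [4, 2]].

M = [[3, 5], [5, -3], [4, 2]]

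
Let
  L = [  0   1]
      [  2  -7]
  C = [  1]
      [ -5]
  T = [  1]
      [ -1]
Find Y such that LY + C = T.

LY = T − C = [[0], [4]].
Left-multiplying both sides by L⁻¹ gives Y = L⁻¹(T − C).
L has determinant -2; L⁻¹ = [[7/2, 1/2], [1, 0]].
Y = L⁻¹(T − C) = [[2], [0]].

Y = [[2], [0]]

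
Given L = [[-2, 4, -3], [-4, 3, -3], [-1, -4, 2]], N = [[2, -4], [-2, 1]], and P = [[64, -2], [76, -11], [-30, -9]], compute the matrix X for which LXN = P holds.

X = [[0, 5], [-1, -5], [2, 4]]

X = L⁻¹PN⁻¹ (apply L⁻¹ on the left and N⁻¹ on the right).
L has determinant -1; L⁻¹ = [[6, -4, 3], [-11, 7, -6], [-19, 12, -10]].
det N = -6, so N⁻¹ = [[-1/6, -2/3], [-1/3, -1/3]].
L⁻¹P = [[-10, 5], [8, -1], [-4, -4]].
X = (L⁻¹P)N⁻¹ = [[0, 5], [-1, -5], [2, 4]].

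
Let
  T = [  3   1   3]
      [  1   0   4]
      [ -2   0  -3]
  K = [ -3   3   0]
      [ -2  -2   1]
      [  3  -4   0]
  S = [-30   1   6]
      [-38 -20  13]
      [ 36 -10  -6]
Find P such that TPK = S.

P = [[2, -3, -2], [-1, 3, 5], [2, 4, 2]]

Isolating P: multiply by T⁻¹ from the left and K⁻¹ from the right, so P = T⁻¹SK⁻¹.
det T = -5, so T⁻¹ = [[0, -3/5, -4/5], [1, 3/5, 9/5], [0, 2/5, 1/5]].
K has determinant -3; K⁻¹ = [[-4/3, 0, -1], [-1, 0, -1], [-14/3, 1, -4]].
T⁻¹S = [[-6, 20, -3], [12, -29, 3], [-8, -10, 4]].
P = (T⁻¹S)K⁻¹ = [[2, -3, -2], [-1, 3, 5], [2, 4, 2]].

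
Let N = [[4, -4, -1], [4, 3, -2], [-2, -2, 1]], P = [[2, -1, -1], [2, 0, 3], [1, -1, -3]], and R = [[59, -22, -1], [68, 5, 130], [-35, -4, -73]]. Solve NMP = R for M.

M = [[4, 5, 0], [-1, 3, -2], [1, -1, 5]]

Isolating M: multiply by N⁻¹ from the left and P⁻¹ from the right, so M = N⁻¹RP⁻¹.
det N = -2, so N⁻¹ = [[1/2, -3, -11/2], [0, -1, -2], [1, -8, -14]].
det P = -1, so P⁻¹ = [[-3, 2, 3], [-9, 5, 8], [2, -1, -2]].
N⁻¹R = [[18, -4, 11], [2, 3, 16], [5, -6, -19]].
M = (N⁻¹R)P⁻¹ = [[4, 5, 0], [-1, 3, -2], [1, -1, 5]].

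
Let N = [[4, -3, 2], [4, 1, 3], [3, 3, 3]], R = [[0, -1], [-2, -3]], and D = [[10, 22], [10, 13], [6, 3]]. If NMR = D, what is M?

M = [[2, -4], [3, -1], [-3, 4]]

Left-multiply by N⁻¹ and right-multiply by R⁻¹: M = N⁻¹DR⁻¹.
det N = 3, so N⁻¹ = [[-2, 5, -11/3], [-1, 2, -4/3], [3, -7, 16/3]].
det R = -2; the adjugate gives R⁻¹ = [[3/2, -1/2], [-1, 0]].
N⁻¹D = [[8, 10], [2, 0], [-8, -9]].
M = (N⁻¹D)R⁻¹ = [[2, -4], [3, -1], [-3, 4]].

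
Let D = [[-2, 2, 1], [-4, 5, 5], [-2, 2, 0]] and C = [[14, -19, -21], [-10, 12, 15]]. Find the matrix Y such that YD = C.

Since D sits to the right of Y, Y = CD⁻¹.
det D = 2; the adjugate gives D⁻¹ = [[-5, 1, 5/2], [-5, 1, 3], [1, 0, -1]].
Y = CD⁻¹ = [[14, -19, -21], [-10, 12, 15]] · [[-5, 1, 5/2], [-5, 1, 3], [1, 0, -1]] = [[4, -5, -1], [5, 2, -4]].

Y = [[4, -5, -1], [5, 2, -4]]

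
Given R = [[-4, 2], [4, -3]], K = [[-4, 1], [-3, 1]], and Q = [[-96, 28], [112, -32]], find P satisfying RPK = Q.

P = [[-1, -4], [4, 0]]

P = R⁻¹QK⁻¹ (apply R⁻¹ on the left and K⁻¹ on the right).
R has determinant 4; R⁻¹ = [[-3/4, -1/2], [-1, -1]].
det K = -1, so K⁻¹ = [[-1, 1], [-3, 4]].
R⁻¹Q = [[16, -5], [-16, 4]].
P = (R⁻¹Q)K⁻¹ = [[-1, -4], [4, 0]].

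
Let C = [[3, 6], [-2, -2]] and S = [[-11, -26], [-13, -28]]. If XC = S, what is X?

X = [[-5, -2], [-5, -1]]

Right-multiplying both sides by C⁻¹ gives X = SC⁻¹.
det C = 6; the adjugate gives C⁻¹ = [[-1/3, -1], [1/3, 1/2]].
X = SC⁻¹ = [[-11, -26], [-13, -28]] · [[-1/3, -1], [1/3, 1/2]] = [[-5, -2], [-5, -1]].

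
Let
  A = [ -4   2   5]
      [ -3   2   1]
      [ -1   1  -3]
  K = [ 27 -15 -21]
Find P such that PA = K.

A is on the right of P, so right-multiply by A⁻¹: P = KA⁻¹.
det A = 3, so A⁻¹ = [[-7/3, 11/3, -8/3], [-10/3, 17/3, -11/3], [-1/3, 2/3, -2/3]].
P = KA⁻¹ = [[27, -15, -21]] · [[-7/3, 11/3, -8/3], [-10/3, 17/3, -11/3], [-1/3, 2/3, -2/3]] = [[-6, 0, -3]].

P = [[-6, 0, -3]]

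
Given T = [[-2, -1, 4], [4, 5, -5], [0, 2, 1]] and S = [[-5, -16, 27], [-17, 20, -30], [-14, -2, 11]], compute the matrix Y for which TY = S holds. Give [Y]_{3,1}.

-4

T is on the left of Y, so left-multiply by T⁻¹: Y = T⁻¹S.
T has determinant 6; T⁻¹ = [[5/2, 3/2, -5/2], [-2/3, -1/3, 1], [4/3, 2/3, -1]].
Y = T⁻¹S = [[5/2, 3/2, -5/2], [-2/3, -1/3, 1], [4/3, 2/3, -1]] · [[-5, -16, 27], [-17, 20, -30], [-14, -2, 11]] = [[-3, -5, -5], [-5, 2, 3], [-4, -6, 5]].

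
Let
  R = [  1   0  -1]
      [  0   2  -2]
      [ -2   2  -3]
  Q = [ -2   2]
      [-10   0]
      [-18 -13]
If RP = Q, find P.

Since R multiplies P on the left, P = R⁻¹Q.
det R = -6, so R⁻¹ = [[1/3, 1/3, -1/3], [-2/3, 5/6, -1/3], [-2/3, 1/3, -1/3]].
P = R⁻¹Q = [[1/3, 1/3, -1/3], [-2/3, 5/6, -1/3], [-2/3, 1/3, -1/3]] · [[-2, 2], [-10, 0], [-18, -13]] = [[2, 5], [-1, 3], [4, 3]].

P = [[2, 5], [-1, 3], [4, 3]]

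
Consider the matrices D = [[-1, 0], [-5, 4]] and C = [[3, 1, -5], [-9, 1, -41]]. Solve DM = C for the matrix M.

M = [[-3, -1, 5], [-6, -1, -4]]

Since D multiplies M on the left, M = D⁻¹C.
det D = -4; the adjugate gives D⁻¹ = [[-1, 0], [-5/4, 1/4]].
M = D⁻¹C = [[-1, 0], [-5/4, 1/4]] · [[3, 1, -5], [-9, 1, -41]] = [[-3, -1, 5], [-6, -1, -4]].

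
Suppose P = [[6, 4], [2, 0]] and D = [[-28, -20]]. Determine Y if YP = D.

Y = [[-5, 1]]

Right-multiplying both sides by P⁻¹ gives Y = DP⁻¹.
P has determinant -8; P⁻¹ = [[0, 1/2], [1/4, -3/4]].
Y = DP⁻¹ = [[-28, -20]] · [[0, 1/2], [1/4, -3/4]] = [[-5, 1]].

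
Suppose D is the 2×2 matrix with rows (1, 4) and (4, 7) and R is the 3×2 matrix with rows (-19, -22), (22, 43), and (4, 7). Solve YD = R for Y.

Y = [[5, -6], [2, 5], [0, 1]]

Since D sits to the right of Y, Y = RD⁻¹.
D has determinant -9; D⁻¹ = [[-7/9, 4/9], [4/9, -1/9]].
Y = RD⁻¹ = [[-19, -22], [22, 43], [4, 7]] · [[-7/9, 4/9], [4/9, -1/9]] = [[5, -6], [2, 5], [0, 1]].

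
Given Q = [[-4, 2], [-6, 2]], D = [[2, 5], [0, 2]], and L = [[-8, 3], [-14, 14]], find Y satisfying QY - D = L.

Y = [[4, -4], [5, -4]]

QY = L + D = [[-6, 8], [-14, 16]].
Left-multiplying both sides by Q⁻¹ gives Y = Q⁻¹(L + D).
det Q = 4; the adjugate gives Q⁻¹ = [[1/2, -1/2], [3/2, -1]].
Y = Q⁻¹(L + D) = [[4, -4], [5, -4]].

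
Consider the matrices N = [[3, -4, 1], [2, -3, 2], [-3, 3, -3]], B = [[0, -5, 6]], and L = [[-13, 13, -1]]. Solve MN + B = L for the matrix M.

M = [[-3, -2, 0]]

MN = L − B = [[-13, 18, -7]].
N is on the right of M, so right-multiply by N⁻¹: M = (L − B)N⁻¹.
N has determinant 6; N⁻¹ = [[1/2, -3/2, -5/6], [0, -1, -2/3], [-1/2, 1/2, -1/6]].
M = (L − B)N⁻¹ = [[-3, -2, 0]].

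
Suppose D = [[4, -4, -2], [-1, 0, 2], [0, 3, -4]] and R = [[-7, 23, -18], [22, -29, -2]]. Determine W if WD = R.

W = [[-2, -1, 5], [5, -2, -3]]

Since D sits to the right of W, W = RD⁻¹.
det D = -2; the adjugate gives D⁻¹ = [[3, 11, 4], [2, 8, 3], [3/2, 6, 2]].
W = RD⁻¹ = [[-7, 23, -18], [22, -29, -2]] · [[3, 11, 4], [2, 8, 3], [3/2, 6, 2]] = [[-2, -1, 5], [5, -2, -3]].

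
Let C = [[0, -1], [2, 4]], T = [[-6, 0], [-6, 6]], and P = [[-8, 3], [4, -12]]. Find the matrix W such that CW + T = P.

W = [[1, -3], [2, -3]]

CW = P − T = [[-2, 3], [10, -18]].
Left-multiplying both sides by C⁻¹ gives W = C⁻¹(P − T).
C has determinant 2; C⁻¹ = [[2, 1/2], [-1, 0]].
W = C⁻¹(P − T) = [[1, -3], [2, -3]].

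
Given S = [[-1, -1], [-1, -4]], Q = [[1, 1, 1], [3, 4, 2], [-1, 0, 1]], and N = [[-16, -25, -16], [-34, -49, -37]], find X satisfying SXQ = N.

Isolating X: multiply by S⁻¹ from the left and Q⁻¹ from the right, so X = S⁻¹NQ⁻¹.
det S = 3, so S⁻¹ = [[-4/3, 1/3], [1/3, -1/3]].
Q has determinant 3; Q⁻¹ = [[4/3, -1/3, -2/3], [-5/3, 2/3, 1/3], [4/3, -1/3, 1/3]].
S⁻¹N = [[10, 17, 9], [6, 8, 7]].
X = (S⁻¹N)Q⁻¹ = [[-3, 5, 2], [4, 1, 1]].

X = [[-3, 5, 2], [4, 1, 1]]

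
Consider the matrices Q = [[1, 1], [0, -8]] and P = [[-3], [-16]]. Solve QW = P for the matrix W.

Left-multiplying both sides by Q⁻¹ gives W = Q⁻¹P.
det Q = -8; the adjugate gives Q⁻¹ = [[1, 1/8], [0, -1/8]].
W = Q⁻¹P = [[1, 1/8], [0, -1/8]] · [[-3], [-16]] = [[-5], [2]].

W = [[-5], [2]]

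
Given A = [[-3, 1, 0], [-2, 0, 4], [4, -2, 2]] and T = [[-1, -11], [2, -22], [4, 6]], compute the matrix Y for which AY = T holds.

A is on the left of Y, so left-multiply by A⁻¹: Y = A⁻¹T.
A has determinant -4; A⁻¹ = [[-2, 1/2, -1], [-5, 3/2, -3], [-1, 1/2, -1/2]].
Y = A⁻¹T = [[-2, 1/2, -1], [-5, 3/2, -3], [-1, 1/2, -1/2]] · [[-1, -11], [2, -22], [4, 6]] = [[-1, 5], [-4, 4], [0, -3]].

Y = [[-1, 5], [-4, 4], [0, -3]]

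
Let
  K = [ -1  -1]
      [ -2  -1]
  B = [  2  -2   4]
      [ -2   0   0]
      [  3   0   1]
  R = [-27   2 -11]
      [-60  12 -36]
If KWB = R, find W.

W = [[5, -4, 5], [-4, 2, 2]]

Isolating W: multiply by K⁻¹ from the left and B⁻¹ from the right, so W = K⁻¹RB⁻¹.
det K = -1, so K⁻¹ = [[1, -1], [-2, 1]].
det B = -4, so B⁻¹ = [[0, -1/2, 0], [-1/2, 5/2, 2], [0, 3/2, 1]].
K⁻¹R = [[33, -10, 25], [-6, 8, -14]].
W = (K⁻¹R)B⁻¹ = [[5, -4, 5], [-4, 2, 2]].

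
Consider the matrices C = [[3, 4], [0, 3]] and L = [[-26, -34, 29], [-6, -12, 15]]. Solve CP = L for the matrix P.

P = [[-6, -6, 3], [-2, -4, 5]]

Left-multiplying both sides by C⁻¹ gives P = C⁻¹L.
C has determinant 9; C⁻¹ = [[1/3, -4/9], [0, 1/3]].
P = C⁻¹L = [[1/3, -4/9], [0, 1/3]] · [[-26, -34, 29], [-6, -12, 15]] = [[-6, -6, 3], [-2, -4, 5]].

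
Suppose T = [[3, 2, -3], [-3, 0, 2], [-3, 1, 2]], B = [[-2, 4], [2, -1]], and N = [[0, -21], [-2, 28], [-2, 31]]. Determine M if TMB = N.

M = [[-3, -2], [1, 1], [0, 1]]

Left-multiply by T⁻¹ and right-multiply by B⁻¹: M = T⁻¹NB⁻¹.
det T = 3; the adjugate gives T⁻¹ = [[-2/3, -7/3, 4/3], [0, -1, 1], [-1, -3, 2]].
det B = -6; the adjugate gives B⁻¹ = [[1/6, 2/3], [1/3, 1/3]].
T⁻¹N = [[2, -10], [0, 3], [2, -1]].
M = (T⁻¹N)B⁻¹ = [[-3, -2], [1, 1], [0, 1]].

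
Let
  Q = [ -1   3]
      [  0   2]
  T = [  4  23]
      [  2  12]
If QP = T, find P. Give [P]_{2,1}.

1

Left-multiplying both sides by Q⁻¹ gives P = Q⁻¹T.
Q has determinant -2; Q⁻¹ = [[-1, 3/2], [0, 1/2]].
P = Q⁻¹T = [[-1, 3/2], [0, 1/2]] · [[4, 23], [2, 12]] = [[-1, -5], [1, 6]].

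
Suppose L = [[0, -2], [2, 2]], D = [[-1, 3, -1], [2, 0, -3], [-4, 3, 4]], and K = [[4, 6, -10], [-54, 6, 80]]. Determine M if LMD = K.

M = [[-3, -4, 5], [0, -3, -1]]

Isolating M: multiply by L⁻¹ from the left and D⁻¹ from the right, so M = L⁻¹KD⁻¹.
det L = 4, so L⁻¹ = [[1/2, 1/2], [-1/2, 0]].
D has determinant -3; D⁻¹ = [[-3, 5, 3], [-4/3, 8/3, 5/3], [-2, 3, 2]].
L⁻¹K = [[-25, 6, 35], [-2, -3, 5]].
M = (L⁻¹K)D⁻¹ = [[-3, -4, 5], [0, -3, -1]].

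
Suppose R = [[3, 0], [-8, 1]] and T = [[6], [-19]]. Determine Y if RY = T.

Since R multiplies Y on the left, Y = R⁻¹T.
R has determinant 3; R⁻¹ = [[1/3, 0], [8/3, 1]].
Y = R⁻¹T = [[1/3, 0], [8/3, 1]] · [[6], [-19]] = [[2], [-3]].

Y = [[2], [-3]]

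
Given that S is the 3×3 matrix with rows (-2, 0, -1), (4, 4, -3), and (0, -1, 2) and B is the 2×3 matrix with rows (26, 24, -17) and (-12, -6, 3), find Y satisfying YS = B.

Right-multiplying both sides by S⁻¹ gives Y = BS⁻¹.
det S = -6; the adjugate gives S⁻¹ = [[-5/6, -1/6, -2/3], [4/3, 2/3, 5/3], [2/3, 1/3, 4/3]].
Y = BS⁻¹ = [[26, 24, -17], [-12, -6, 3]] · [[-5/6, -1/6, -2/3], [4/3, 2/3, 5/3], [2/3, 1/3, 4/3]] = [[-1, 6, 0], [4, -1, 2]].

Y = [[-1, 6, 0], [4, -1, 2]]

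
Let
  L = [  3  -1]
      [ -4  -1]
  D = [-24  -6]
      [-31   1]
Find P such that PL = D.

Since L sits to the right of P, P = DL⁻¹.
det L = -7, so L⁻¹ = [[1/7, -1/7], [-4/7, -3/7]].
P = DL⁻¹ = [[-24, -6], [-31, 1]] · [[1/7, -1/7], [-4/7, -3/7]] = [[0, 6], [-5, 4]].

P = [[0, 6], [-5, 4]]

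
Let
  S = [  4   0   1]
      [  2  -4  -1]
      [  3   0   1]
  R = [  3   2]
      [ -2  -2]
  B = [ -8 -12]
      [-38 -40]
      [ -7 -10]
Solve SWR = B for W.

W = [[1, 2], [0, -5], [0, 2]]

Left-multiply by S⁻¹ and right-multiply by R⁻¹: W = S⁻¹BR⁻¹.
S has determinant -4; S⁻¹ = [[1, 0, -1], [5/4, -1/4, -3/2], [-3, 0, 4]].
R has determinant -2; R⁻¹ = [[1, 1], [-1, -3/2]].
S⁻¹B = [[-1, -2], [10, 10], [-4, -4]].
W = (S⁻¹B)R⁻¹ = [[1, 2], [0, -5], [0, 2]].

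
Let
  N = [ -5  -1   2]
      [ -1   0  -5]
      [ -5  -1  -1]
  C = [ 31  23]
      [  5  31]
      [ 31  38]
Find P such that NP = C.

P = [[-5, -6], [-6, -3], [0, -5]]

N is on the left of P, so left-multiply by N⁻¹: P = N⁻¹C.
N has determinant 3; N⁻¹ = [[-5/3, -1, 5/3], [8, 5, -9], [1/3, 0, -1/3]].
P = N⁻¹C = [[-5/3, -1, 5/3], [8, 5, -9], [1/3, 0, -1/3]] · [[31, 23], [5, 31], [31, 38]] = [[-5, -6], [-6, -3], [0, -5]].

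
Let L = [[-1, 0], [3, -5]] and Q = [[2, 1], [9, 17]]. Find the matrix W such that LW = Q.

Since L multiplies W on the left, W = L⁻¹Q.
L has determinant 5; L⁻¹ = [[-1, 0], [-3/5, -1/5]].
W = L⁻¹Q = [[-1, 0], [-3/5, -1/5]] · [[2, 1], [9, 17]] = [[-2, -1], [-3, -4]].

W = [[-2, -1], [-3, -4]]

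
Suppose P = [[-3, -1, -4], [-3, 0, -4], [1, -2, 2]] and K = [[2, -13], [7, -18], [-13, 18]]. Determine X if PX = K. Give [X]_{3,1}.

-1

Left-multiplying both sides by P⁻¹ gives X = P⁻¹K.
det P = -2, so P⁻¹ = [[4, -5, -2], [-1, 1, 0], [-3, 7/2, 3/2]].
X = P⁻¹K = [[4, -5, -2], [-1, 1, 0], [-3, 7/2, 3/2]] · [[2, -13], [7, -18], [-13, 18]] = [[-1, 2], [5, -5], [-1, 3]].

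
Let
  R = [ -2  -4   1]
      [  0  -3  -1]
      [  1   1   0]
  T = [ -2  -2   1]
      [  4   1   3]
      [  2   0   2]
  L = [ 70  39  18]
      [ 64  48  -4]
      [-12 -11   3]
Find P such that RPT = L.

P = [[-1, 0, 4], [5, -3, 0], [5, 1, 4]]

Left-multiply by R⁻¹ and right-multiply by T⁻¹: P = R⁻¹LT⁻¹.
det R = 5; the adjugate gives R⁻¹ = [[1/5, 1/5, 7/5], [-1/5, -1/5, -2/5], [3/5, -2/5, 6/5]].
T has determinant -2; T⁻¹ = [[-1, -2, 7/2], [1, 3, -5], [1, 2, -3]].
R⁻¹L = [[10, 2, 7], [-22, -13, -4], [2, -9, 16]].
P = (R⁻¹L)T⁻¹ = [[-1, 0, 4], [5, -3, 0], [5, 1, 4]].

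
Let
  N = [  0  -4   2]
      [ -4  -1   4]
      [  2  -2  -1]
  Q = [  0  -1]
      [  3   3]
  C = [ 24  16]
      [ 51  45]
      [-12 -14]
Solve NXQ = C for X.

X = [[-1, -2], [-2, -1], [0, 2]]

Isolating X: multiply by N⁻¹ from the left and Q⁻¹ from the right, so X = N⁻¹CQ⁻¹.
N has determinant 4; N⁻¹ = [[9/4, -2, -7/2], [1, -1, -2], [5/2, -2, -4]].
det Q = 3, so Q⁻¹ = [[1, 1/3], [-1, 0]].
N⁻¹C = [[-6, -5], [-3, -1], [6, 6]].
X = (N⁻¹C)Q⁻¹ = [[-1, -2], [-2, -1], [0, 2]].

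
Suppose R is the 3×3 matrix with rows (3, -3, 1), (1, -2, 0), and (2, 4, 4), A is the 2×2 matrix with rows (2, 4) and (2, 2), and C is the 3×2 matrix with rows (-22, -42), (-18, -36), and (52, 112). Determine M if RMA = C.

M = R⁻¹CA⁻¹ (apply R⁻¹ on the left and A⁻¹ on the right).
det R = -4, so R⁻¹ = [[2, -4, -1/2], [1, -5/2, -1/4], [-2, 9/2, 3/4]].
det A = -4, so A⁻¹ = [[-1/2, 1], [1/2, -1/2]].
R⁻¹C = [[2, 4], [10, 20], [2, 6]].
M = (R⁻¹C)A⁻¹ = [[1, 0], [5, 0], [2, -1]].

M = [[1, 0], [5, 0], [2, -1]]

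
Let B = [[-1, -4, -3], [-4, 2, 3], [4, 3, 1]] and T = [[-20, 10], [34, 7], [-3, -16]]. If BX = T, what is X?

B is on the left of X, so left-multiply by B⁻¹: X = B⁻¹T.
det B = 3; the adjugate gives B⁻¹ = [[-7/3, -5/3, -2], [16/3, 11/3, 5], [-20/3, -13/3, -6]].
X = B⁻¹T = [[-7/3, -5/3, -2], [16/3, 11/3, 5], [-20/3, -13/3, -6]] · [[-20, 10], [34, 7], [-3, -16]] = [[-4, -3], [3, -1], [4, -1]].

X = [[-4, -3], [3, -1], [4, -1]]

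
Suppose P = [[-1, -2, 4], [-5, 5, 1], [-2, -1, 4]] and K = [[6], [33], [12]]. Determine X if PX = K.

X = [[-2], [4], [3]]

Left-multiplying both sides by P⁻¹ gives X = P⁻¹K.
det P = 3, so P⁻¹ = [[7, 4/3, -22/3], [6, 4/3, -19/3], [5, 1, -5]].
X = P⁻¹K = [[7, 4/3, -22/3], [6, 4/3, -19/3], [5, 1, -5]] · [[6], [33], [12]] = [[-2], [4], [3]].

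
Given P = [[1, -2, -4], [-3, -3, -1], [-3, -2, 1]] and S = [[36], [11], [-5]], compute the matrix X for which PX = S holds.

X = [[4], [-6], [-5]]

Since P multiplies X on the left, X = P⁻¹S.
det P = -5, so P⁻¹ = [[1, -2, 2], [-6/5, 11/5, -13/5], [3/5, -8/5, 9/5]].
X = P⁻¹S = [[1, -2, 2], [-6/5, 11/5, -13/5], [3/5, -8/5, 9/5]] · [[36], [11], [-5]] = [[4], [-6], [-5]].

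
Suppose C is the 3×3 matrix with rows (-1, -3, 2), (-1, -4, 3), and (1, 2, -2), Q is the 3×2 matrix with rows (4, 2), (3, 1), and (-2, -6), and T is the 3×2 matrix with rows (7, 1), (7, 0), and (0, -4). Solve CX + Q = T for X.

X = [[4, 2], [-5, -1], [-4, -1]]

CX = T − Q = [[3, -1], [4, -1], [2, 2]].
Since C multiplies X on the left, X = C⁻¹(T − Q).
C has determinant -1; C⁻¹ = [[-2, 2, 1], [-1, 0, -1], [-2, 1, -1]].
X = C⁻¹(T − Q) = [[4, 2], [-5, -1], [-4, -1]].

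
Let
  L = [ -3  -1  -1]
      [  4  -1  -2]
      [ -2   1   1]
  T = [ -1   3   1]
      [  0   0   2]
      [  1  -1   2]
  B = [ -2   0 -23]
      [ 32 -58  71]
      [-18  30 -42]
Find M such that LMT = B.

Left-multiply by L⁻¹ and right-multiply by T⁻¹: M = L⁻¹BT⁻¹.
det L = -5, so L⁻¹ = [[-1/5, 0, -1/5], [0, 1, 2], [-2/5, -1, -7/5]].
det T = 4; the adjugate gives T⁻¹ = [[1/2, -7/4, 3/2], [1/2, -3/4, 1/2], [0, 1/2, 0]].
L⁻¹B = [[4, -6, 13], [-4, 2, -13], [-6, 16, -3]].
M = (L⁻¹B)T⁻¹ = [[-1, 4, 3], [-1, -1, -5], [5, -3, -1]].

M = [[-1, 4, 3], [-1, -1, -5], [5, -3, -1]]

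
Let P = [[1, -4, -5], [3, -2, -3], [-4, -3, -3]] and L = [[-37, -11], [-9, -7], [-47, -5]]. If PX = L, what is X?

P is on the left of X, so left-multiply by P⁻¹: X = P⁻¹L.
det P = -2, so P⁻¹ = [[3/2, -3/2, -1], [-21/2, 23/2, 6], [17/2, -19/2, -5]].
X = P⁻¹L = [[3/2, -3/2, -1], [-21/2, 23/2, 6], [17/2, -19/2, -5]] · [[-37, -11], [-9, -7], [-47, -5]] = [[5, -1], [3, 5], [6, -2]].

X = [[5, -1], [3, 5], [6, -2]]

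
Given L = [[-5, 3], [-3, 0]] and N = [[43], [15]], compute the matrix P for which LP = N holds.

Since L multiplies P on the left, P = L⁻¹N.
det L = 9; the adjugate gives L⁻¹ = [[0, -1/3], [1/3, -5/9]].
P = L⁻¹N = [[0, -1/3], [1/3, -5/9]] · [[43], [15]] = [[-5], [6]].

P = [[-5], [6]]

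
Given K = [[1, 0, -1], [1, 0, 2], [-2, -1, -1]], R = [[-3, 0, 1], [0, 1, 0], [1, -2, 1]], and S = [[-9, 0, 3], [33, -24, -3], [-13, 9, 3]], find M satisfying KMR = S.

M = [[-1, -4, 2], [2, 5, -5], [-4, -4, 2]]

Left-multiply by K⁻¹ and right-multiply by R⁻¹: M = K⁻¹SR⁻¹.
K has determinant 3; K⁻¹ = [[2/3, 1/3, 0], [-1, -1, -1], [-1/3, 1/3, 0]].
det R = -4, so R⁻¹ = [[-1/4, 1/2, 1/4], [0, 1, 0], [1/4, 3/2, 3/4]].
K⁻¹S = [[5, -8, 1], [-11, 15, -3], [14, -8, -2]].
M = (K⁻¹S)R⁻¹ = [[-1, -4, 2], [2, 5, -5], [-4, -4, 2]].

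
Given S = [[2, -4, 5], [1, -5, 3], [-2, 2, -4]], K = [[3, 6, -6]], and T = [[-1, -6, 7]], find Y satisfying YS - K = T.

YS = T + K = [[2, 0, 1]].
S is on the right of Y, so right-multiply by S⁻¹: Y = (T + K)S⁻¹.
S has determinant -4; S⁻¹ = [[-7/2, 3/2, -13/4], [1/2, -1/2, 1/4], [2, -1, 3/2]].
Y = (T + K)S⁻¹ = [[-5, 2, -5]].

Y = [[-5, 2, -5]]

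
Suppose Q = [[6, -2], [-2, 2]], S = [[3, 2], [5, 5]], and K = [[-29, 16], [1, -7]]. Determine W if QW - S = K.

QW = K + S = [[-26, 18], [6, -2]].
Q is on the left of W, so left-multiply by Q⁻¹: W = Q⁻¹(K + S).
Q has determinant 8; Q⁻¹ = [[1/4, 1/4], [1/4, 3/4]].
W = Q⁻¹(K + S) = [[-5, 4], [-2, 3]].

W = [[-5, 4], [-2, 3]]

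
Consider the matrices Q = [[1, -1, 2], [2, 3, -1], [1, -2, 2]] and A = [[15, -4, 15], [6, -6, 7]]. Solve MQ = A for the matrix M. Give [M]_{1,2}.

3

Right-multiplying both sides by Q⁻¹ gives M = AQ⁻¹.
det Q = -5, so Q⁻¹ = [[-4/5, 2/5, 1], [1, 0, -1], [7/5, -1/5, -1]].
M = AQ⁻¹ = [[15, -4, 15], [6, -6, 7]] · [[-4/5, 2/5, 1], [1, 0, -1], [7/5, -1/5, -1]] = [[5, 3, 4], [-1, 1, 5]].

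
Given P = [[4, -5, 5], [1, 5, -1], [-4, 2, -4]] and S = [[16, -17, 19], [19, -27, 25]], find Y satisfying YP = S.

Y = [[3, 0, -1], [4, -1, -1]]

P is on the right of Y, so right-multiply by P⁻¹: Y = SP⁻¹.
det P = -2; the adjugate gives P⁻¹ = [[9, 5, 10], [-4, -2, -9/2], [-11, -6, -25/2]].
Y = SP⁻¹ = [[16, -17, 19], [19, -27, 25]] · [[9, 5, 10], [-4, -2, -9/2], [-11, -6, -25/2]] = [[3, 0, -1], [4, -1, -1]].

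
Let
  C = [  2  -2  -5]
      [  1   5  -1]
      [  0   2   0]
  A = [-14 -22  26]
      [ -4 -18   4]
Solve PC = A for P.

C is on the right of P, so right-multiply by C⁻¹: P = AC⁻¹.
C has determinant -6; C⁻¹ = [[-1/3, 5/3, -9/2], [0, 0, 1/2], [-1/3, 2/3, -2]].
P = AC⁻¹ = [[-14, -22, 26], [-4, -18, 4]] · [[-1/3, 5/3, -9/2], [0, 0, 1/2], [-1/3, 2/3, -2]] = [[-4, -6, 0], [0, -4, 1]].

P = [[-4, -6, 0], [0, -4, 1]]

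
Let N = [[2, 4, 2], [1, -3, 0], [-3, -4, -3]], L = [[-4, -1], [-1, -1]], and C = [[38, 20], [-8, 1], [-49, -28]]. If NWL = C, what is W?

W = N⁻¹CL⁻¹ (apply N⁻¹ on the left and L⁻¹ on the right).
det N = 4; the adjugate gives N⁻¹ = [[9/4, 1, 3/2], [3/4, 0, 1/2], [-13/4, -1, -5/2]].
det L = 3, so L⁻¹ = [[-1/3, 1/3], [1/3, -4/3]].
N⁻¹C = [[4, 4], [4, 1], [7, 4]].
W = (N⁻¹C)L⁻¹ = [[0, -4], [-1, 0], [-1, -3]].

W = [[0, -4], [-1, 0], [-1, -3]]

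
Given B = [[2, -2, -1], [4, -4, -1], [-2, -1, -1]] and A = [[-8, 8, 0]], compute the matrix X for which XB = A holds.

Since B sits to the right of X, X = AB⁻¹.
det B = 6; the adjugate gives B⁻¹ = [[1/2, -1/6, -1/3], [1, -2/3, -1/3], [-2, 1, 0]].
X = AB⁻¹ = [[-8, 8, 0]] · [[1/2, -1/6, -1/3], [1, -2/3, -1/3], [-2, 1, 0]] = [[4, -4, 0]].

X = [[4, -4, 0]]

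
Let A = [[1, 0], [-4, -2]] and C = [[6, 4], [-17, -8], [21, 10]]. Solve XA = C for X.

A is on the right of X, so right-multiply by A⁻¹: X = CA⁻¹.
det A = -2; the adjugate gives A⁻¹ = [[1, 0], [-2, -1/2]].
X = CA⁻¹ = [[6, 4], [-17, -8], [21, 10]] · [[1, 0], [-2, -1/2]] = [[-2, -2], [-1, 4], [1, -5]].

X = [[-2, -2], [-1, 4], [1, -5]]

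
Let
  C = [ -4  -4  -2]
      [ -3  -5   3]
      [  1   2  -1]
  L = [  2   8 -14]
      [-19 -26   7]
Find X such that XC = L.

X = [[2, -4, -2], [2, 4, 1]]

C is on the right of X, so right-multiply by C⁻¹: X = LC⁻¹.
det C = 6; the adjugate gives C⁻¹ = [[-1/6, -4/3, -11/3], [0, 1, 3], [-1/6, 2/3, 4/3]].
X = LC⁻¹ = [[2, 8, -14], [-19, -26, 7]] · [[-1/6, -4/3, -11/3], [0, 1, 3], [-1/6, 2/3, 4/3]] = [[2, -4, -2], [2, 4, 1]].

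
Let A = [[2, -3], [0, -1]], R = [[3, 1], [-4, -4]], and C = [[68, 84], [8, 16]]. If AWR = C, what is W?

W = [[2, -4], [4, 5]]

Isolating W: multiply by A⁻¹ from the left and R⁻¹ from the right, so W = A⁻¹CR⁻¹.
A has determinant -2; A⁻¹ = [[1/2, -3/2], [0, -1]].
det R = -8; the adjugate gives R⁻¹ = [[1/2, 1/8], [-1/2, -3/8]].
A⁻¹C = [[22, 18], [-8, -16]].
W = (A⁻¹C)R⁻¹ = [[2, -4], [4, 5]].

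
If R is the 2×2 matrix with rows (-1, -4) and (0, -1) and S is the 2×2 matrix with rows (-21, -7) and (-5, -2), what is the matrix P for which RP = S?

P = [[1, -1], [5, 2]]

R is on the left of P, so left-multiply by R⁻¹: P = R⁻¹S.
det R = 1, so R⁻¹ = [[-1, 4], [0, -1]].
P = R⁻¹S = [[-1, 4], [0, -1]] · [[-21, -7], [-5, -2]] = [[1, -1], [5, 2]].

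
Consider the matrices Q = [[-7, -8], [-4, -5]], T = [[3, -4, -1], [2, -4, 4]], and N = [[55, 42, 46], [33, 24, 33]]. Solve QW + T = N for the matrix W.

QW = N − T = [[52, 46, 47], [31, 28, 29]].
Q is on the left of W, so left-multiply by Q⁻¹: W = Q⁻¹(N − T).
det Q = 3, so Q⁻¹ = [[-5/3, 8/3], [4/3, -7/3]].
W = Q⁻¹(N − T) = [[-4, -2, -1], [-3, -4, -5]].

W = [[-4, -2, -1], [-3, -4, -5]]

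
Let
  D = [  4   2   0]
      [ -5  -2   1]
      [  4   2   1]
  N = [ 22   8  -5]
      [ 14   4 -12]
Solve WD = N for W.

W = [[-3, -6, 1], [2, -6, -6]]

Since D sits to the right of W, W = ND⁻¹.
D has determinant 2; D⁻¹ = [[-2, -1, 1], [9/2, 2, -2], [-1, 0, 1]].
W = ND⁻¹ = [[22, 8, -5], [14, 4, -12]] · [[-2, -1, 1], [9/2, 2, -2], [-1, 0, 1]] = [[-3, -6, 1], [2, -6, -6]].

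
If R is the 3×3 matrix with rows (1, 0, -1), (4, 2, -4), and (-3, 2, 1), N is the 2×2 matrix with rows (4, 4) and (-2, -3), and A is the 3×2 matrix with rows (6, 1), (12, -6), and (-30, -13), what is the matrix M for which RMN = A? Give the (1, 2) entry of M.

M = R⁻¹AN⁻¹ (apply R⁻¹ on the left and N⁻¹ on the right).
det R = -4; the adjugate gives R⁻¹ = [[-5/2, 1/2, -1/2], [-2, 1/2, 0], [-7/2, 1/2, -1/2]].
N has determinant -4; N⁻¹ = [[3/4, 1], [-1/2, -1]].
R⁻¹A = [[6, 1], [-6, -5], [0, 0]].
M = (R⁻¹A)N⁻¹ = [[4, 5], [-2, -1], [0, 0]].

5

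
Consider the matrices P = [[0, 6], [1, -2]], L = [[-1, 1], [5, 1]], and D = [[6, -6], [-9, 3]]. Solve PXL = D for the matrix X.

Left-multiply by P⁻¹ and right-multiply by L⁻¹: X = P⁻¹DL⁻¹.
det P = -6; the adjugate gives P⁻¹ = [[1/3, 1], [1/6, 0]].
det L = -6; the adjugate gives L⁻¹ = [[-1/6, 1/6], [5/6, 1/6]].
P⁻¹D = [[-7, 1], [1, -1]].
X = (P⁻¹D)L⁻¹ = [[2, -1], [-1, 0]].

X = [[2, -1], [-1, 0]]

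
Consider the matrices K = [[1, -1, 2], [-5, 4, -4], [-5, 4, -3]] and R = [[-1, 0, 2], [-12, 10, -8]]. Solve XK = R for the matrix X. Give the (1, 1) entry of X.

4

Right-multiplying both sides by K⁻¹ gives X = RK⁻¹.
det K = -1, so K⁻¹ = [[-4, -5, 4], [-5, -7, 6], [0, -1, 1]].
X = RK⁻¹ = [[-1, 0, 2], [-12, 10, -8]] · [[-4, -5, 4], [-5, -7, 6], [0, -1, 1]] = [[4, 3, -2], [-2, -2, 4]].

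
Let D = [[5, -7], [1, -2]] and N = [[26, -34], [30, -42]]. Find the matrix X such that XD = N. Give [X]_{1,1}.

6

D is on the right of X, so right-multiply by D⁻¹: X = ND⁻¹.
D has determinant -3; D⁻¹ = [[2/3, -7/3], [1/3, -5/3]].
X = ND⁻¹ = [[26, -34], [30, -42]] · [[2/3, -7/3], [1/3, -5/3]] = [[6, -4], [6, 0]].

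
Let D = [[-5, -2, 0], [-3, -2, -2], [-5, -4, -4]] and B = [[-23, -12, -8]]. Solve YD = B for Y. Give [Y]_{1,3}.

-1

D is on the right of Y, so right-multiply by D⁻¹: Y = BD⁻¹.
D has determinant 4; D⁻¹ = [[0, -2, 1], [-1/2, 5, -5/2], [1/2, -5/2, 1]].
Y = BD⁻¹ = [[-23, -12, -8]] · [[0, -2, 1], [-1/2, 5, -5/2], [1/2, -5/2, 1]] = [[2, 6, -1]].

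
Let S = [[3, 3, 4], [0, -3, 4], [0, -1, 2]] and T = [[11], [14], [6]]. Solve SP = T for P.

Left-multiplying both sides by S⁻¹ gives P = S⁻¹T.
det S = -6, so S⁻¹ = [[1/3, 5/3, -4], [0, -1, 2], [0, -1/2, 3/2]].
P = S⁻¹T = [[1/3, 5/3, -4], [0, -1, 2], [0, -1/2, 3/2]] · [[11], [14], [6]] = [[3], [-2], [2]].

P = [[3], [-2], [2]]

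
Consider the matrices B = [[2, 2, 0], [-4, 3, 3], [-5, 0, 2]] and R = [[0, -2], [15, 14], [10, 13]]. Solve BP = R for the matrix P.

Since B multiplies P on the left, P = B⁻¹R.
det B = -2; the adjugate gives B⁻¹ = [[-3, 2, -3], [7/2, -2, 3], [-15/2, 5, -7]].
P = B⁻¹R = [[-3, 2, -3], [7/2, -2, 3], [-15/2, 5, -7]] · [[0, -2], [15, 14], [10, 13]] = [[0, -5], [0, 4], [5, -6]].

P = [[0, -5], [0, 4], [5, -6]]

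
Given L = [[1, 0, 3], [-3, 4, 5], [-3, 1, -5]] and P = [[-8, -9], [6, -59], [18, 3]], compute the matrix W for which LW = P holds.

L is on the left of W, so left-multiply by L⁻¹: W = L⁻¹P.
L has determinant 2; L⁻¹ = [[-25/2, 3/2, -6], [-15, 2, -7], [9/2, -1/2, 2]].
W = L⁻¹P = [[-25/2, 3/2, -6], [-15, 2, -7], [9/2, -1/2, 2]] · [[-8, -9], [6, -59], [18, 3]] = [[1, 6], [6, -4], [-3, -5]].

W = [[1, 6], [6, -4], [-3, -5]]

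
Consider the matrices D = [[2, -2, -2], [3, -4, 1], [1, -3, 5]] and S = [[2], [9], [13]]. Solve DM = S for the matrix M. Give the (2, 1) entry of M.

-6

D is on the left of M, so left-multiply by D⁻¹: M = D⁻¹S.
D has determinant 4; D⁻¹ = [[-17/4, 4, -5/2], [-7/2, 3, -2], [-5/4, 1, -1/2]].
M = D⁻¹S = [[-17/4, 4, -5/2], [-7/2, 3, -2], [-5/4, 1, -1/2]] · [[2], [9], [13]] = [[-5], [-6], [0]].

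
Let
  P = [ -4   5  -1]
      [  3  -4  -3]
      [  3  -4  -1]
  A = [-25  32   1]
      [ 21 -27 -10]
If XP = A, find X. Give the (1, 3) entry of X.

-2

P is on the right of X, so right-multiply by P⁻¹: X = AP⁻¹.
det P = 2, so P⁻¹ = [[-4, 9/2, -19/2], [-3, 7/2, -15/2], [0, -1/2, 1/2]].
X = AP⁻¹ = [[-25, 32, 1], [21, -27, -10]] · [[-4, 9/2, -19/2], [-3, 7/2, -15/2], [0, -1/2, 1/2]] = [[4, -1, -2], [-3, 5, -2]].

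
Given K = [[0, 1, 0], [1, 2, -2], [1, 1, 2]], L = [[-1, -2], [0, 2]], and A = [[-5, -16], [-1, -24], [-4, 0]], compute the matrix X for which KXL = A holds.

Isolating X: multiply by K⁻¹ from the left and L⁻¹ from the right, so X = K⁻¹AL⁻¹.
K has determinant -4; K⁻¹ = [[-3/2, 1/2, 1/2], [1, 0, 0], [1/4, -1/4, 1/4]].
det L = -2; the adjugate gives L⁻¹ = [[-1, -1], [0, 1/2]].
K⁻¹A = [[5, 12], [-5, -16], [-2, 2]].
X = (K⁻¹A)L⁻¹ = [[-5, 1], [5, -3], [2, 3]].

X = [[-5, 1], [5, -3], [2, 3]]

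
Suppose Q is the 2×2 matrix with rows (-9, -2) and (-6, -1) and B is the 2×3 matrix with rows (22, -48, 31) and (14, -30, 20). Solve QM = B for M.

M = [[-2, 4, -3], [-2, 6, -2]]

Since Q multiplies M on the left, M = Q⁻¹B.
det Q = -3, so Q⁻¹ = [[1/3, -2/3], [-2, 3]].
M = Q⁻¹B = [[1/3, -2/3], [-2, 3]] · [[22, -48, 31], [14, -30, 20]] = [[-2, 4, -3], [-2, 6, -2]].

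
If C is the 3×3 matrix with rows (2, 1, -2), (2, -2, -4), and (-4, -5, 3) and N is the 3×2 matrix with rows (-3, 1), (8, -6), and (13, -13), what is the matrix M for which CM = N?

M = [[-5, -6], [-1, 5], [-4, -4]]

Left-multiplying both sides by C⁻¹ gives M = C⁻¹N.
det C = -6; the adjugate gives C⁻¹ = [[13/3, -7/6, 4/3], [-5/3, 1/3, -2/3], [3, -1, 1]].
M = C⁻¹N = [[13/3, -7/6, 4/3], [-5/3, 1/3, -2/3], [3, -1, 1]] · [[-3, 1], [8, -6], [13, -13]] = [[-5, -6], [-1, 5], [-4, -4]].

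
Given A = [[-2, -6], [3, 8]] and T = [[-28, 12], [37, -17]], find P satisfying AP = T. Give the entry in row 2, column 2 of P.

Left-multiplying both sides by A⁻¹ gives P = A⁻¹T.
det A = 2; the adjugate gives A⁻¹ = [[4, 3], [-3/2, -1]].
P = A⁻¹T = [[4, 3], [-3/2, -1]] · [[-28, 12], [37, -17]] = [[-1, -3], [5, -1]].

-1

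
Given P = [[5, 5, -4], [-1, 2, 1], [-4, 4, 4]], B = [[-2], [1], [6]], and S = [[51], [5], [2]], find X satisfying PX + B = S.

X = [[4], [5], [-2]]

PX = S − B = [[53], [4], [-4]].
Left-multiplying both sides by P⁻¹ gives X = P⁻¹(S − B).
P has determinant 4; P⁻¹ = [[1, -9, 13/4], [0, 1, -1/4], [1, -10, 15/4]].
X = P⁻¹(S − B) = [[4], [5], [-2]].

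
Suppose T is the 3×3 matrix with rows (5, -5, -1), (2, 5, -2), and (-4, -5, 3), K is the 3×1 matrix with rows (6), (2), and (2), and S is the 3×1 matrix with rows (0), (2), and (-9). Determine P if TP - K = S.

P = [[1], [0], [-1]]

TP = S + K = [[6], [4], [-7]].
Since T multiplies P on the left, P = T⁻¹(S + K).
det T = 5, so T⁻¹ = [[1, 4, 3], [2/5, 11/5, 8/5], [2, 9, 7]].
P = T⁻¹(S + K) = [[1], [0], [-1]].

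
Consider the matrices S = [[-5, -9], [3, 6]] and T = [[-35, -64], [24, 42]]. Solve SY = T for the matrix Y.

Y = [[-2, 2], [5, 6]]

Since S multiplies Y on the left, Y = S⁻¹T.
S has determinant -3; S⁻¹ = [[-2, -3], [1, 5/3]].
Y = S⁻¹T = [[-2, -3], [1, 5/3]] · [[-35, -64], [24, 42]] = [[-2, 2], [5, 6]].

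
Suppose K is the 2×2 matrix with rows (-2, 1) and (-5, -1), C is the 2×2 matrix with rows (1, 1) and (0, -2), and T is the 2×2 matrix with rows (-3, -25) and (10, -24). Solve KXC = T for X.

Left-multiply by K⁻¹ and right-multiply by C⁻¹: X = K⁻¹TC⁻¹.
K has determinant 7; K⁻¹ = [[-1/7, -1/7], [5/7, -2/7]].
det C = -2; the adjugate gives C⁻¹ = [[1, 1/2], [0, -1/2]].
K⁻¹T = [[-1, 7], [-5, -11]].
X = (K⁻¹T)C⁻¹ = [[-1, -4], [-5, 3]].

X = [[-1, -4], [-5, 3]]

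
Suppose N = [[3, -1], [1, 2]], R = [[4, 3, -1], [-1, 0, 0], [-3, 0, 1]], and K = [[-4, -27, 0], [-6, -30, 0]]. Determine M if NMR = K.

Isolating M: multiply by N⁻¹ from the left and R⁻¹ from the right, so M = N⁻¹KR⁻¹.
det N = 7, so N⁻¹ = [[2/7, 1/7], [-1/7, 3/7]].
det R = 3; the adjugate gives R⁻¹ = [[0, -1, 0], [1/3, 1/3, 1/3], [0, -3, 1]].
N⁻¹K = [[-2, -12, 0], [-2, -9, 0]].
M = (N⁻¹K)R⁻¹ = [[-4, -2, -4], [-3, -1, -3]].

M = [[-4, -2, -4], [-3, -1, -3]]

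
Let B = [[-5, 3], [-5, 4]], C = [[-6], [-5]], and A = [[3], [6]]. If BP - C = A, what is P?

BP = A + C = [[-3], [1]].
B is on the left of P, so left-multiply by B⁻¹: P = B⁻¹(A + C).
det B = -5; the adjugate gives B⁻¹ = [[-4/5, 3/5], [-1, 1]].
P = B⁻¹(A + C) = [[3], [4]].

P = [[3], [4]]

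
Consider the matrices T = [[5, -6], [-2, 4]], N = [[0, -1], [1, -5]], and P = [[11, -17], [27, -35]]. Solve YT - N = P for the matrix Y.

Y = [[1, -3], [4, -4]]

YT = P + N = [[11, -18], [28, -40]].
T is on the right of Y, so right-multiply by T⁻¹: Y = (P + N)T⁻¹.
det T = 8, so T⁻¹ = [[1/2, 3/4], [1/4, 5/8]].
Y = (P + N)T⁻¹ = [[1, -3], [4, -4]].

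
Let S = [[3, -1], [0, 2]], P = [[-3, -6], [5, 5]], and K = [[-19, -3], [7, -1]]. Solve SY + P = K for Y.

Y = [[-5, 0], [1, -3]]

SY = K − P = [[-16, 3], [2, -6]].
S is on the left of Y, so left-multiply by S⁻¹: Y = S⁻¹(K − P).
S has determinant 6; S⁻¹ = [[1/3, 1/6], [0, 1/2]].
Y = S⁻¹(K − P) = [[-5, 0], [1, -3]].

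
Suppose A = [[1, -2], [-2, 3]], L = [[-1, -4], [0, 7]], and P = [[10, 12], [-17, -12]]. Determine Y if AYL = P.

Y = [[-4, -4], [3, 0]]

Isolating Y: multiply by A⁻¹ from the left and L⁻¹ from the right, so Y = A⁻¹PL⁻¹.
det A = -1; the adjugate gives A⁻¹ = [[-3, -2], [-2, -1]].
L has determinant -7; L⁻¹ = [[-1, -4/7], [0, 1/7]].
A⁻¹P = [[4, -12], [-3, -12]].
Y = (A⁻¹P)L⁻¹ = [[-4, -4], [3, 0]].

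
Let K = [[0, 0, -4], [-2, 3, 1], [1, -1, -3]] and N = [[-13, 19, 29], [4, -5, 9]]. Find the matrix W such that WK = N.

W = [[-5, 6, -1], [-4, -1, 2]]

K is on the right of W, so right-multiply by K⁻¹: W = NK⁻¹.
det K = 4; the adjugate gives K⁻¹ = [[-2, 1, 3], [-5/4, 1, 2], [-1/4, 0, 0]].
W = NK⁻¹ = [[-13, 19, 29], [4, -5, 9]] · [[-2, 1, 3], [-5/4, 1, 2], [-1/4, 0, 0]] = [[-5, 6, -1], [-4, -1, 2]].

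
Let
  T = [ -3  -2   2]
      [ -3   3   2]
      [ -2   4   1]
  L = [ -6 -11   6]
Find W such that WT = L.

Since T sits to the right of W, W = LT⁻¹.
det T = 5; the adjugate gives T⁻¹ = [[-1, 2, -2], [-1/5, 1/5, 0], [-6/5, 16/5, -3]].
W = LT⁻¹ = [[-6, -11, 6]] · [[-1, 2, -2], [-1/5, 1/5, 0], [-6/5, 16/5, -3]] = [[1, 5, -6]].

W = [[1, 5, -6]]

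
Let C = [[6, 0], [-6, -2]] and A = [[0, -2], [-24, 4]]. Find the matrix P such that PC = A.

Since C sits to the right of P, P = AC⁻¹.
det C = -12; the adjugate gives C⁻¹ = [[1/6, 0], [-1/2, -1/2]].
P = AC⁻¹ = [[0, -2], [-24, 4]] · [[1/6, 0], [-1/2, -1/2]] = [[1, 1], [-6, -2]].

P = [[1, 1], [-6, -2]]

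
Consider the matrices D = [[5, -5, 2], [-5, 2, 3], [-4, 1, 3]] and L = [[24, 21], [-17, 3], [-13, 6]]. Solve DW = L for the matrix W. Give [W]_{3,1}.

Since D multiplies W on the left, W = D⁻¹L.
D has determinant 6; D⁻¹ = [[1/2, 17/6, -19/6], [1/2, 23/6, -25/6], [1/2, 5/2, -5/2]].
W = D⁻¹L = [[1/2, 17/6, -19/6], [1/2, 23/6, -25/6], [1/2, 5/2, -5/2]] · [[24, 21], [-17, 3], [-13, 6]] = [[5, 0], [1, -3], [2, 3]].

2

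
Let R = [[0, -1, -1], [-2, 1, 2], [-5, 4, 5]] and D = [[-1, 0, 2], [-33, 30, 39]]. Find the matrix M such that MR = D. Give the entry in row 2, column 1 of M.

Right-multiplying both sides by R⁻¹ gives M = DR⁻¹.
det R = 3, so R⁻¹ = [[-1, 1/3, -1/3], [0, -5/3, 2/3], [-1, 5/3, -2/3]].
M = DR⁻¹ = [[-1, 0, 2], [-33, 30, 39]] · [[-1, 1/3, -1/3], [0, -5/3, 2/3], [-1, 5/3, -2/3]] = [[-1, 3, -1], [-6, 4, 5]].

-6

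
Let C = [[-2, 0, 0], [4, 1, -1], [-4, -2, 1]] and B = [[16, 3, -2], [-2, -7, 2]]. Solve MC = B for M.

C is on the right of M, so right-multiply by C⁻¹: M = BC⁻¹.
det C = 2, so C⁻¹ = [[-1/2, 0, 0], [0, -1, -1], [-2, -2, -1]].
M = BC⁻¹ = [[16, 3, -2], [-2, -7, 2]] · [[-1/2, 0, 0], [0, -1, -1], [-2, -2, -1]] = [[-4, 1, -1], [-3, 3, 5]].

M = [[-4, 1, -1], [-3, 3, 5]]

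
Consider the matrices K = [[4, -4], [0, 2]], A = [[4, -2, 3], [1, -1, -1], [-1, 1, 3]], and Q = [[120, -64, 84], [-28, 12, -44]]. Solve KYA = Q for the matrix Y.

Y = [[3, 1, -3], [-4, -2, -4]]

Isolating Y: multiply by K⁻¹ from the left and A⁻¹ from the right, so Y = K⁻¹QA⁻¹.
det K = 8; the adjugate gives K⁻¹ = [[1/4, 1/2], [0, 1/2]].
A has determinant -4; A⁻¹ = [[1/2, -9/4, -5/4], [1/2, -15/4, -7/4], [0, 1/2, 1/2]].
K⁻¹Q = [[16, -10, -1], [-14, 6, -22]].
Y = (K⁻¹Q)A⁻¹ = [[3, 1, -3], [-4, -2, -4]].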